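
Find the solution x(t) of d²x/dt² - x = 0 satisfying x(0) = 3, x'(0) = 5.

x = -exp(-t) + 4*exp(t)

Characteristic equation r² - 1 = 0 factors as (r + 1)(r - 1) = 0, so r = -1, 1.
Hence x_h = C1*exp(-t) + C2*exp(t).
Apply the initial conditions: x(0) = C1 + C2 = 3 and x'(0) = C2 - C1 = 5. Solving gives C1 = -1, C2 = 4.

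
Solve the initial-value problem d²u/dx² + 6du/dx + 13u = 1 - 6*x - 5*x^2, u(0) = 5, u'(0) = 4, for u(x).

Characteristic equation r² + 6r + 13 = 0 has discriminant (6)² - 4·(13) = -16 < 0, so r = -3 ± 2i.
Hence u_h = C1*cos(2*x)*exp(-3*x) + C2*exp(-3*x)*sin(2*x).
For the particular solution try u_p = A0 + A1*x + A2*x^2. Substituting and matching coefficients of each power of x gives A0 = 407/2197, A1 = -18/169, A2 = -5/13, so u_p = 407/2197 - 18*x/169 - 5*x^2/13.
General solution: u = 407/2197 - 18*x/169 - 5*x^2/13 + C1*cos(2*x)*exp(-3*x) + C2*exp(-3*x)*sin(2*x).
Apply the initial conditions: u(0) = 407/2197 + C1 = 5 and u'(0) = -18/169 - 3*C1 + 2*C2 = 4. Solving gives C1 = 10578/2197, C2 = 20378/2197.

u = 407/2197 - 18*x/169 - 5*x**2/13 + 10578*cos(2*x)*exp(-3*x)/2197 + 20378*exp(-3*x)*sin(2*x)/2197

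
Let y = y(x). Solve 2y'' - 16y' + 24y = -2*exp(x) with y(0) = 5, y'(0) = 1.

y = -23*exp(6*x)/10 - exp(x)/5 + 15*exp(2*x)/2

Divide through by 2: y'' - 8y' + 12y = -exp(x).
Characteristic equation r² - 8r + 12 = 0 factors as (r - 6)(r - 2) = 0, so r = 6, 2.
Hence y_h = C1*exp(6*x) + C2*exp(2*x).
Try y_p = A*exp(x). Substituting into the equation and dividing by exp(x) gives A = -1/5, so y_p = -exp(x)/5.
General solution: y = -exp(x)/5 + C1*exp(6*x) + C2*exp(2*x).
Apply the initial conditions: y(0) = -1/5 + C1 + C2 = 5 and y'(0) = -1/5 + 2*C2 + 6*C1 = 1. Solving gives C1 = -23/10, C2 = 15/2.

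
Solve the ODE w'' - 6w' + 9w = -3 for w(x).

Characteristic equation r² - 6r + 9 = 0 has discriminant (-6)² - 4·(9) = 0, so r = 3 is a repeated root.
Hence w_h = (C1 + C2*x)*exp(3*x).
For the particular solution try w_p = A0. Substituting and matching coefficients of each power of x gives A0 = -1/3, so w_p = -1/3.

w = -1/3 + C1*exp(3*x) + C2*x*exp(3*x)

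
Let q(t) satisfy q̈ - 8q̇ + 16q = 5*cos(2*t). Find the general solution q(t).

q = -sin(2*t)/5 + 3*cos(2*t)/20 + C1*exp(4*t) + C2*t*exp(4*t)

Characteristic equation r² - 8r + 16 = 0 has discriminant (-8)² - 4·(16) = 0, so r = 4 is a repeated root.
Hence q_h = (C1 + C2*t)*exp(4*t).
Try q_p = A*cos(2*t) + B*sin(2*t). Substituting and equating the coefficients of cos(2t) and sin(2t) gives A = 3/20, B = -1/5, so q_p = -sin(2*t)/5 + 3*cos(2*t)/20.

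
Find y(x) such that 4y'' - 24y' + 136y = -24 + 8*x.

y = -48/289 + x/17 + C1*cos(5*x)*exp(3*x) + C2*exp(3*x)*sin(5*x)

Divide through by 4: y'' - 6y' + 34y = -6 + 2*x.
Characteristic equation r² - 6r + 34 = 0 has discriminant (-6)² - 4·(34) = -100 < 0, so r = 3 ± 5i.
Hence y_h = C1*cos(5*x)*exp(3*x) + C2*exp(3*x)*sin(5*x).
For the particular solution try y_p = A0 + A1*x. Substituting and matching coefficients of each power of x gives A0 = -48/289, A1 = 1/17, so y_p = -48/289 + x/17.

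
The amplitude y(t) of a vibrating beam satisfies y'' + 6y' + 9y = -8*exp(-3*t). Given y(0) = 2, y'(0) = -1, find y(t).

y = 2*exp(-3*t) - 4*t**2*exp(-3*t) + 5*t*exp(-3*t)

Characteristic equation r² + 6r + 9 = 0 has discriminant (6)² - 4·(9) = 0, so r = -3 is a repeated root.
Hence y_h = (C1 + C2*t)*exp(-3*t).
Since exp(-3*t) solves the homogeneous equation (r = -3 is a root of multiplicity 2), multiply the trial by t^2. Try y_p = A*t^2*exp(-3*t). Substituting into the equation and dividing by exp(-3*t) gives A = -4, so y_p = -4*t^2*exp(-3*t).
General solution: y = C1*exp(-3*t) - 4*t^2*exp(-3*t) + C2*t*exp(-3*t).
Apply the initial conditions: y(0) = C1 = 2 and y'(0) = C2 - 3*C1 = -1. Solving gives C1 = 2, C2 = 5.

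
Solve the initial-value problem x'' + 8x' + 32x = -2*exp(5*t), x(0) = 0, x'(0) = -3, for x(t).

Characteristic equation r² + 8r + 32 = 0 has discriminant (8)² - 4·(32) = -64 < 0, so r = -4 ± 4i.
Hence x_h = C1*cos(4*t)*exp(-4*t) + C2*exp(-4*t)*sin(4*t).
Try x_p = A*exp(5*t). Substituting into the equation and dividing by exp(5*t) gives A = -2/97, so x_p = -2*exp(5*t)/97.
General solution: x = -2*exp(5*t)/97 + C1*cos(4*t)*exp(-4*t) + C2*exp(-4*t)*sin(4*t).
Apply the initial conditions: x(0) = -2/97 + C1 = 0 and x'(0) = -10/97 - 4*C1 + 4*C2 = -3. Solving gives C1 = 2/97, C2 = -273/388.

x = -2*exp(5*t)/97 - 273*exp(-4*t)*sin(4*t)/388 + 2*cos(4*t)*exp(-4*t)/97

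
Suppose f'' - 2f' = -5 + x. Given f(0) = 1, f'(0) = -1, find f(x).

Characteristic equation r² - 2r = 0 factors as (r - 2)r = 0, so r = 2, 0.
Hence f_h = C1*exp(2*x) + C2.
Since 0 is a characteristic root (multiplicity 1), multiply the polynomial trial by x: try f_p = x*(A0 + A1*x). Substituting and matching coefficients of each power of x gives A0 = 9/4, A1 = -1/4, so f_p = -x^2/4 + 9*x/4.
General solution: f = C2 - x^2/4 + 9*x/4 + C1*exp(2*x).
Apply the initial conditions: f(0) = C1 + C2 = 1 and f'(0) = 9/4 + 2*C1 = -1. Solving gives C1 = -13/8, C2 = 21/8.

f = 21/8 - 13*exp(2*x)/8 - x**2/4 + 9*x/4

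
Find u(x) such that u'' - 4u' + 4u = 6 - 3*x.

Characteristic equation r² - 4r + 4 = 0 has discriminant (-4)² - 4·(4) = 0, so r = 2 is a repeated root.
Hence u_h = (C1 + C2*x)*exp(2*x).
For the particular solution try u_p = A0 + A1*x. Substituting and matching coefficients of each power of x gives A0 = 3/4, A1 = -3/4, so u_p = 3/4 - 3*x/4.

u = 3/4 - 3*x/4 + C1*exp(2*x) + C2*x*exp(2*x)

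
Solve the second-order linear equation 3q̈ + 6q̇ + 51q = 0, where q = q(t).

q = C1*cos(4*t)*exp(-t) + C2*exp(-t)*sin(4*t)

Divide through by 3: q'' + 2q' + 17q = 0.
Characteristic equation r² + 2r + 17 = 0 has discriminant (2)² - 4·(17) = -64 < 0, so r = -1 ± 4i.
Hence q_h = C1*cos(4*t)*exp(-t) + C2*exp(-t)*sin(4*t).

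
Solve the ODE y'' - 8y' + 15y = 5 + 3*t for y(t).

Characteristic equation r² - 8r + 15 = 0 factors as (r - 5)(r - 3) = 0, so r = 5, 3.
Hence y_h = C1*exp(5*t) + C2*exp(3*t).
For the particular solution try y_p = A0 + A1*t. Substituting and matching coefficients of each power of t gives A0 = 11/25, A1 = 1/5, so y_p = 11/25 + t/5.

y = 11/25 + t/5 + C1*exp(5*t) + C2*exp(3*t)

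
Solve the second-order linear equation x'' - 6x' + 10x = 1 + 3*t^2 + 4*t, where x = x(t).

x = 62/125 + 3*t**2/10 + 19*t/25 + C1*cos(t)*exp(3*t) + C2*exp(3*t)*sin(t)

Characteristic equation r² - 6r + 10 = 0 has discriminant (-6)² - 4·(10) = -4 < 0, so r = 3 ± i.
Hence x_h = C1*cos(t)*exp(3*t) + C2*exp(3*t)*sin(t).
For the particular solution try x_p = A0 + A1*t + A2*t^2. Substituting and matching coefficients of each power of t gives A0 = 62/125, A1 = 19/25, A2 = 3/10, so x_p = 62/125 + 3*t^2/10 + 19*t/25.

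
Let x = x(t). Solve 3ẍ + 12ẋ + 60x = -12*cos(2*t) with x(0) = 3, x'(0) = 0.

x = -cos(2*t)/5 - sin(2*t)/10 + 16*cos(4*t)*exp(-2*t)/5 + 33*exp(-2*t)*sin(4*t)/20

Divide through by 3: x'' + 4x' + 20x = -4*cos(2*t).
Characteristic equation r² + 4r + 20 = 0 has discriminant (4)² - 4·(20) = -64 < 0, so r = -2 ± 4i.
Hence x_h = C1*cos(4*t)*exp(-2*t) + C2*exp(-2*t)*sin(4*t).
Try x_p = A*cos(2*t) + B*sin(2*t). Substituting and equating the coefficients of cos(2t) and sin(2t) gives A = -1/5, B = -1/10, so x_p = -cos(2*t)/5 - sin(2*t)/10.
General solution: x = -cos(2*t)/5 - sin(2*t)/10 + C1*cos(4*t)*exp(-2*t) + C2*exp(-2*t)*sin(4*t).
Apply the initial conditions: x(0) = -1/5 + C1 = 3 and x'(0) = -1/5 - 2*C1 + 4*C2 = 0. Solving gives C1 = 16/5, C2 = 33/20.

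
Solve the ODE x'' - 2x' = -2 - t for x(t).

x = C2 + t**2/4 + 5*t/4 + C1*exp(2*t)

Characteristic equation r² - 2r = 0 factors as (r - 2)r = 0, so r = 2, 0.
Hence x_h = C1*exp(2*t) + C2.
Since 0 is a characteristic root (multiplicity 1), multiply the polynomial trial by t: try x_p = t*(A0 + A1*t). Substituting and matching coefficients of each power of t gives A0 = 5/4, A1 = 1/4, so x_p = t^2/4 + 5*t/4.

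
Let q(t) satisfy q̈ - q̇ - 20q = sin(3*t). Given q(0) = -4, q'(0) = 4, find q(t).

Characteristic equation r² - r - 20 = 0 factors as (r - 5)(r + 4) = 0, so r = 5, -4.
Hence q_h = C1*exp(5*t) + C2*exp(-4*t).
Try q_p = A*cos(3*t) + B*sin(3*t). Substituting and equating the coefficients of cos(3t) and sin(3t) gives A = 3/850, B = -29/850, so q_p = -29*sin(3*t)/850 + 3*cos(3*t)/850.
General solution: q = -29*sin(3*t)/850 + 3*cos(3*t)/850 + C1*exp(5*t) + C2*exp(-4*t).
Apply the initial conditions: q(0) = 3/850 + C1 + C2 = -4 and q'(0) = -87/850 - 4*C2 + 5*C1 = 4. Solving gives C1 = -45/34, C2 = -67/25.

q = -67*exp(-4*t)/25 - 45*exp(5*t)/34 - 29*sin(3*t)/850 + 3*cos(3*t)/850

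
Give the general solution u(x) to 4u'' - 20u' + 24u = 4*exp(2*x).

u = C1*exp(3*x) + C2*exp(2*x) - x*exp(2*x)

Divide through by 4: u'' - 5u' + 6u = exp(2*x).
Characteristic equation r² - 5r + 6 = 0 factors as (r - 3)(r - 2) = 0, so r = 3, 2.
Hence u_h = C1*exp(3*x) + C2*exp(2*x).
Since exp(2*x) solves the homogeneous equation (r = 2 is a root of multiplicity 1), multiply the trial by x. Try u_p = A*x*exp(2*x). Substituting into the equation and dividing by exp(2*x) gives A = -1, so u_p = -x*exp(2*x).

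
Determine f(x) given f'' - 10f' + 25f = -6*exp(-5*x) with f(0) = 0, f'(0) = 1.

Characteristic equation r² - 10r + 25 = 0 has discriminant (-10)² - 4·(25) = 0, so r = 5 is a repeated root.
Hence f_h = (C1 + C2*x)*exp(5*x).
Try f_p = A*exp(-5*x). Substituting into the equation and dividing by exp(-5*x) gives A = -3/50, so f_p = -3*exp(-5*x)/50.
General solution: f = -3*exp(-5*x)/50 + C1*exp(5*x) + C2*x*exp(5*x).
Apply the initial conditions: f(0) = -3/50 + C1 = 0 and f'(0) = 3/10 + C2 + 5*C1 = 1. Solving gives C1 = 3/50, C2 = 2/5.

f = -3*exp(-5*x)/50 + 3*exp(5*x)/50 + 2*x*exp(5*x)/5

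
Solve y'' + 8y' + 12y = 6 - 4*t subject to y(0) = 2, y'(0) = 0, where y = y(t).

Characteristic equation r² + 8r + 12 = 0 factors as (r + 2)(r + 6) = 0, so r = -2, -6.
Hence y_h = C1*exp(-2*t) + C2*exp(-6*t).
For the particular solution try y_p = A0 + A1*t. Substituting and matching coefficients of each power of t gives A0 = 13/18, A1 = -1/3, so y_p = 13/18 - t/3.
General solution: y = 13/18 - t/3 + C1*exp(-2*t) + C2*exp(-6*t).
Apply the initial conditions: y(0) = 13/18 + C1 + C2 = 2 and y'(0) = -1/3 - 6*C2 - 2*C1 = 0. Solving gives C1 = 2, C2 = -13/18.

y = 13/18 + 2*exp(-2*t) - 13*exp(-6*t)/18 - t/3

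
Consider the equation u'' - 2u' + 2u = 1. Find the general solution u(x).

u = 1/2 + C1*cos(x)*exp(x) + C2*exp(x)*sin(x)

Characteristic equation r² - 2r + 2 = 0 has discriminant (-2)² - 4·(2) = -4 < 0, so r = 1 ± i.
Hence u_h = C1*cos(x)*exp(x) + C2*exp(x)*sin(x).
For the particular solution try u_p = A0. Substituting and matching coefficients of each power of x gives A0 = 1/2, so u_p = 1/2.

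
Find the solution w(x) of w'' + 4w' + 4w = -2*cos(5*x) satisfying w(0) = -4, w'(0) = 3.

Characteristic equation r² + 4r + 4 = 0 has discriminant (4)² - 4·(4) = 0, so r = -2 is a repeated root.
Hence w_h = (C1 + C2*x)*exp(-2*x).
Try w_p = A*cos(5*x) + B*sin(5*x). Substituting and equating the coefficients of cos(5x) and sin(5x) gives A = 42/841, B = -40/841, so w_p = -40*sin(5*x)/841 + 42*cos(5*x)/841.
General solution: w = -40*sin(5*x)/841 + 42*cos(5*x)/841 + C1*exp(-2*x) + C2*x*exp(-2*x).
Apply the initial conditions: w(0) = 42/841 + C1 = -4 and w'(0) = -200/841 + C2 - 2*C1 = 3. Solving gives C1 = -3406/841, C2 = -141/29.

w = -3406*exp(-2*x)/841 - 40*sin(5*x)/841 + 42*cos(5*x)/841 - 141*x*exp(-2*x)/29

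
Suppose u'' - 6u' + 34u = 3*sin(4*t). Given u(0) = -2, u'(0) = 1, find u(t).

Characteristic equation r² - 6r + 34 = 0 has discriminant (-6)² - 4·(34) = -100 < 0, so r = 3 ± 5i.
Hence u_h = C1*cos(5*t)*exp(3*t) + C2*exp(3*t)*sin(5*t).
Try u_p = A*cos(4*t) + B*sin(4*t). Substituting and equating the coefficients of cos(4t) and sin(4t) gives A = 2/25, B = 3/50, so u_p = 2*cos(4*t)/25 + 3*sin(4*t)/50.
General solution: u = 2*cos(4*t)/25 + 3*sin(4*t)/50 + C1*cos(5*t)*exp(3*t) + C2*exp(3*t)*sin(5*t).
Apply the initial conditions: u(0) = 2/25 + C1 = -2 and u'(0) = 6/25 + 3*C1 + 5*C2 = 1. Solving gives C1 = -52/25, C2 = 7/5.

u = 2*cos(4*t)/25 + 3*sin(4*t)/50 - 52*cos(5*t)*exp(3*t)/25 + 7*exp(3*t)*sin(5*t)/5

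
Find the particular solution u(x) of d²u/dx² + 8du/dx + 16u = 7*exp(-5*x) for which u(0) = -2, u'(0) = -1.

u = -9*exp(-4*x) + 7*exp(-5*x) - 2*x*exp(-4*x)

Characteristic equation r² + 8r + 16 = 0 has discriminant (8)² - 4·(16) = 0, so r = -4 is a repeated root.
Hence u_h = (C1 + C2*x)*exp(-4*x).
Try u_p = A*exp(-5*x). Substituting into the equation and dividing by exp(-5*x) gives A = 7, so u_p = 7*exp(-5*x).
General solution: u = 7*exp(-5*x) + C1*exp(-4*x) + C2*x*exp(-4*x).
Apply the initial conditions: u(0) = 7 + C1 = -2 and u'(0) = -35 + C2 - 4*C1 = -1. Solving gives C1 = -9, C2 = -2.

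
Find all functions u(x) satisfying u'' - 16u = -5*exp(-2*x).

u = 5*exp(-2*x)/12 + C1*exp(4*x) + C2*exp(-4*x)

Characteristic equation r² - 16 = 0 factors as (r - 4)(r + 4) = 0, so r = 4, -4.
Hence u_h = C1*exp(4*x) + C2*exp(-4*x).
Try u_p = A*exp(-2*x). Substituting into the equation and dividing by exp(-2*x) gives A = 5/12, so u_p = 5*exp(-2*x)/12.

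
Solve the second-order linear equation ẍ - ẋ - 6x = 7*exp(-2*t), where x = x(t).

Characteristic equation r² - r - 6 = 0 factors as (r + 2)(r - 3) = 0, so r = -2, 3.
Hence x_h = C1*exp(-2*t) + C2*exp(3*t).
Since exp(-2*t) solves the homogeneous equation (r = -2 is a root of multiplicity 1), multiply the trial by t. Try x_p = A*t*exp(-2*t). Substituting into the equation and dividing by exp(-2*t) gives A = -7/5, so x_p = -7*t*exp(-2*t)/5.

x = C1*exp(-2*t) + C2*exp(3*t) - 7*t*exp(-2*t)/5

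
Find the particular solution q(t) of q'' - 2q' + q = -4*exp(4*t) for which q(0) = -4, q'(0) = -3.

Characteristic equation r² - 2r + 1 = 0 has discriminant (-2)² - 4·(1) = 0, so r = 1 is a repeated root.
Hence q_h = (C1 + C2*t)*exp(t).
Try q_p = A*exp(4*t). Substituting into the equation and dividing by exp(4*t) gives A = -4/9, so q_p = -4*exp(4*t)/9.
General solution: q = -4*exp(4*t)/9 + C1*exp(t) + C2*t*exp(t).
Apply the initial conditions: q(0) = -4/9 + C1 = -4 and q'(0) = -16/9 + C1 + C2 = -3. Solving gives C1 = -32/9, C2 = 7/3.

q = -32*exp(t)/9 - 4*exp(4*t)/9 + 7*t*exp(t)/3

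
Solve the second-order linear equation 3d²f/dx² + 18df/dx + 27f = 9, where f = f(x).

f = 1/3 + C1*exp(-3*x) + C2*x*exp(-3*x)

Divide through by 3: f'' + 6f' + 9f = 3.
Characteristic equation r² + 6r + 9 = 0 has discriminant (6)² - 4·(9) = 0, so r = -3 is a repeated root.
Hence f_h = (C1 + C2*x)*exp(-3*x).
For the particular solution try f_p = A0. Substituting and matching coefficients of each power of x gives A0 = 1/3, so f_p = 1/3.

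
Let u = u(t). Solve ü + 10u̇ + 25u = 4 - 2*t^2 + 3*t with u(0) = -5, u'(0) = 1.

Characteristic equation r² + 10r + 25 = 0 has discriminant (10)² - 4·(25) = 0, so r = -5 is a repeated root.
Hence u_h = (C1 + C2*t)*exp(-5*t).
For the particular solution try u_p = A0 + A1*t + A2*t^2. Substituting and matching coefficients of each power of t gives A0 = 58/625, A1 = 23/125, A2 = -2/25, so u_p = 58/625 - 2*t^2/25 + 23*t/125.
General solution: u = 58/625 - 2*t^2/25 + 23*t/125 + C1*exp(-5*t) + C2*t*exp(-5*t).
Apply the initial conditions: u(0) = 58/625 + C1 = -5 and u'(0) = 23/125 + C2 - 5*C1 = 1. Solving gives C1 = -3183/625, C2 = -3081/125.

u = 58/625 - 3183*exp(-5*t)/625 - 2*t**2/25 + 23*t/125 - 3081*t*exp(-5*t)/125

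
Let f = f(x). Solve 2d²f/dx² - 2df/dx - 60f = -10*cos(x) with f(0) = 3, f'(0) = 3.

f = 5*sin(x)/962 + 155*cos(x)/962 + 365*exp(-5*x)/286 + 636*exp(6*x)/407

Divide through by 2: f'' - f' - 30f = -5*cos(x).
Characteristic equation r² - r - 30 = 0 factors as (r + 5)(r - 6) = 0, so r = -5, 6.
Hence f_h = C1*exp(-5*x) + C2*exp(6*x).
Try f_p = A*cos(x) + B*sin(x). Substituting and equating the coefficients of cos(x) and sin(x) gives A = 155/962, B = 5/962, so f_p = 5*sin(x)/962 + 155*cos(x)/962.
General solution: f = 5*sin(x)/962 + 155*cos(x)/962 + C1*exp(-5*x) + C2*exp(6*x).
Apply the initial conditions: f(0) = 155/962 + C1 + C2 = 3 and f'(0) = 5/962 - 5*C1 + 6*C2 = 3. Solving gives C1 = 365/286, C2 = 636/407.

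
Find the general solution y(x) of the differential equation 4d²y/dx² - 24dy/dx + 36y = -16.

y = -4/9 + C1*exp(3*x) + C2*x*exp(3*x)

Divide through by 4: y'' - 6y' + 9y = -4.
Characteristic equation r² - 6r + 9 = 0 has discriminant (-6)² - 4·(9) = 0, so r = 3 is a repeated root.
Hence y_h = (C1 + C2*x)*exp(3*x).
For the particular solution try y_p = A0. Substituting and matching coefficients of each power of x gives A0 = -4/9, so y_p = -4/9.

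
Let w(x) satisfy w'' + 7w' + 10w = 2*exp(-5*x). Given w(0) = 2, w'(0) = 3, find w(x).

w = -23*exp(-5*x)/9 + 41*exp(-2*x)/9 - 2*x*exp(-5*x)/3

Characteristic equation r² + 7r + 10 = 0 factors as (r + 5)(r + 2) = 0, so r = -5, -2.
Hence w_h = C1*exp(-5*x) + C2*exp(-2*x).
Since exp(-5*x) solves the homogeneous equation (r = -5 is a root of multiplicity 1), multiply the trial by x. Try w_p = A*x*exp(-5*x). Substituting into the equation and dividing by exp(-5*x) gives A = -2/3, so w_p = -2*x*exp(-5*x)/3.
General solution: w = C1*exp(-5*x) + C2*exp(-2*x) - 2*x*exp(-5*x)/3.
Apply the initial conditions: w(0) = C1 + C2 = 2 and w'(0) = -2/3 - 5*C1 - 2*C2 = 3. Solving gives C1 = -23/9, C2 = 41/9.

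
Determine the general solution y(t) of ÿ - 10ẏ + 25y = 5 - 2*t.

Characteristic equation r² - 10r + 25 = 0 has discriminant (-10)² - 4·(25) = 0, so r = 5 is a repeated root.
Hence y_h = (C1 + C2*t)*exp(5*t).
For the particular solution try y_p = A0 + A1*t. Substituting and matching coefficients of each power of t gives A0 = 21/125, A1 = -2/25, so y_p = 21/125 - 2*t/25.

y = 21/125 - 2*t/25 + C1*exp(5*t) + C2*t*exp(5*t)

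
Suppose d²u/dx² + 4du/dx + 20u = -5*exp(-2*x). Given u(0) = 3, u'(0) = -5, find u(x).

u = -5*exp(-2*x)/16 + exp(-2*x)*sin(4*x)/4 + 53*cos(4*x)*exp(-2*x)/16

Characteristic equation r² + 4r + 20 = 0 has discriminant (4)² - 4·(20) = -64 < 0, so r = -2 ± 4i.
Hence u_h = C1*cos(4*x)*exp(-2*x) + C2*exp(-2*x)*sin(4*x).
Try u_p = A*exp(-2*x). Substituting into the equation and dividing by exp(-2*x) gives A = -5/16, so u_p = -5*exp(-2*x)/16.
General solution: u = -5*exp(-2*x)/16 + C1*cos(4*x)*exp(-2*x) + C2*exp(-2*x)*sin(4*x).
Apply the initial conditions: u(0) = -5/16 + C1 = 3 and u'(0) = 5/8 - 2*C1 + 4*C2 = -5. Solving gives C1 = 53/16, C2 = 1/4.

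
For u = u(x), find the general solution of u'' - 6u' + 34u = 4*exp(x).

u = 4*exp(x)/29 + C1*cos(5*x)*exp(3*x) + C2*exp(3*x)*sin(5*x)

Characteristic equation r² - 6r + 34 = 0 has discriminant (-6)² - 4·(34) = -100 < 0, so r = 3 ± 5i.
Hence u_h = C1*cos(5*x)*exp(3*x) + C2*exp(3*x)*sin(5*x).
Try u_p = A*exp(x). Substituting into the equation and dividing by exp(x) gives A = 4/29, so u_p = 4*exp(x)/29.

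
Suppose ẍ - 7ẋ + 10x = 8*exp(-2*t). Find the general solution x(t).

x = 2*exp(-2*t)/7 + C1*exp(2*t) + C2*exp(5*t)

Characteristic equation r² - 7r + 10 = 0 factors as (r - 2)(r - 5) = 0, so r = 2, 5.
Hence x_h = C1*exp(2*t) + C2*exp(5*t).
Try x_p = A*exp(-2*t). Substituting into the equation and dividing by exp(-2*t) gives A = 2/7, so x_p = 2*exp(-2*t)/7.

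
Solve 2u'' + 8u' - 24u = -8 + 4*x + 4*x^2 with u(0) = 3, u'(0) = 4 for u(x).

Divide through by 2: u'' + 4u' - 12u = -4 + 2*x + 2*x^2.
Characteristic equation r² + 4r - 12 = 0 factors as (r + 6)(r - 2) = 0, so r = -6, 2.
Hence u_h = C1*exp(-6*x) + C2*exp(2*x).
For the particular solution try u_p = A0 + A1*x + A2*x^2. Substituting and matching coefficients of each power of x gives A0 = 23/108, A1 = -5/18, A2 = -1/6, so u_p = 23/108 - 5*x/18 - x^2/6.
General solution: u = 23/108 - 5*x/18 - x^2/6 + C1*exp(-6*x) + C2*exp(2*x).
Apply the initial conditions: u(0) = 23/108 + C1 + C2 = 3 and u'(0) = -5/18 - 6*C1 + 2*C2 = 4. Solving gives C1 = 35/216, C2 = 21/8.

u = 23/108 - 5*x/18 - x**2/6 + 21*exp(2*x)/8 + 35*exp(-6*x)/216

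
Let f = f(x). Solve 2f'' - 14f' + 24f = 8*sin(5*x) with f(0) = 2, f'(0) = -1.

f = -267*exp(4*x)/41 - 26*sin(5*x)/697 + 70*cos(5*x)/697 + 143*exp(3*x)/17

Divide through by 2: f'' - 7f' + 12f = 4*sin(5*x).
Characteristic equation r² - 7r + 12 = 0 factors as (r - 3)(r - 4) = 0, so r = 3, 4.
Hence f_h = C1*exp(3*x) + C2*exp(4*x).
Try f_p = A*cos(5*x) + B*sin(5*x). Substituting and equating the coefficients of cos(5x) and sin(5x) gives A = 70/697, B = -26/697, so f_p = -26*sin(5*x)/697 + 70*cos(5*x)/697.
General solution: f = -26*sin(5*x)/697 + 70*cos(5*x)/697 + C1*exp(3*x) + C2*exp(4*x).
Apply the initial conditions: f(0) = 70/697 + C1 + C2 = 2 and f'(0) = -130/697 + 3*C1 + 4*C2 = -1. Solving gives C1 = 143/17, C2 = -267/41.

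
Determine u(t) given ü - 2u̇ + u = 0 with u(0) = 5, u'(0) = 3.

Characteristic equation r² - 2r + 1 = 0 has discriminant (-2)² - 4·(1) = 0, so r = 1 is a repeated root.
Hence u_h = (C1 + C2*t)*exp(t).
Apply the initial conditions: u(0) = C1 = 5 and u'(0) = C1 + C2 = 3. Solving gives C1 = 5, C2 = -2.

u = 5*exp(t) - 2*t*exp(t)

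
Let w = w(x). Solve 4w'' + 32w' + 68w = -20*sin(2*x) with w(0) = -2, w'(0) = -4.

Divide through by 4: w'' + 8w' + 17w = -5*sin(2*x).
Characteristic equation r² + 8r + 17 = 0 has discriminant (8)² - 4·(17) = -4 < 0, so r = -4 ± i.
Hence w_h = C1*cos(x)*exp(-4*x) + C2*exp(-4*x)*sin(x).
Try w_p = A*cos(2*x) + B*sin(2*x). Substituting and equating the coefficients of cos(2x) and sin(2x) gives A = 16/85, B = -13/85, so w_p = -13*sin(2*x)/85 + 16*cos(2*x)/85.
General solution: w = -13*sin(2*x)/85 + 16*cos(2*x)/85 + C1*cos(x)*exp(-4*x) + C2*exp(-4*x)*sin(x).
Apply the initial conditions: w(0) = 16/85 + C1 = -2 and w'(0) = -26/85 + C2 - 4*C1 = -4. Solving gives C1 = -186/85, C2 = -1058/85.

w = -13*sin(2*x)/85 + 16*cos(2*x)/85 - 1058*exp(-4*x)*sin(x)/85 - 186*cos(x)*exp(-4*x)/85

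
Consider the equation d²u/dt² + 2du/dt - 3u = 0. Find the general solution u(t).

u = C1*exp(t) + C2*exp(-3*t)

Characteristic equation r² + 2r - 3 = 0 factors as (r - 1)(r + 3) = 0, so r = 1, -3.
Hence u_h = C1*exp(t) + C2*exp(-3*t).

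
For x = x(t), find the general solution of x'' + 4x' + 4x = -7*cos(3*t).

Characteristic equation r² + 4r + 4 = 0 has discriminant (4)² - 4·(4) = 0, so r = -2 is a repeated root.
Hence x_h = (C1 + C2*t)*exp(-2*t).
Try x_p = A*cos(3*t) + B*sin(3*t). Substituting and equating the coefficients of cos(3t) and sin(3t) gives A = 35/169, B = -84/169, so x_p = -84*sin(3*t)/169 + 35*cos(3*t)/169.

x = -84*sin(3*t)/169 + 35*cos(3*t)/169 + C1*exp(-2*t) + C2*t*exp(-2*t)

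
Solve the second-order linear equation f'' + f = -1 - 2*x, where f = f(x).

Characteristic equation r² + 1 = 0 has discriminant (0)² - 4·(1) = -4 < 0, so r = ± i.
Hence f_h = C1*cos(x) + C2*sin(x).
For the particular solution try f_p = A0 + A1*x. Substituting and matching coefficients of each power of x gives A0 = -1, A1 = -2, so f_p = -1 - 2*x.

f = -1 - 2*x + C1*cos(x) + C2*sin(x)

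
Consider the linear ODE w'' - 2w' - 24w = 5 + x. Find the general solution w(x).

w = -59/288 - x/24 + C1*exp(-4*x) + C2*exp(6*x)

Characteristic equation r² - 2r - 24 = 0 factors as (r + 4)(r - 6) = 0, so r = -4, 6.
Hence w_h = C1*exp(-4*x) + C2*exp(6*x).
For the particular solution try w_p = A0 + A1*x. Substituting and matching coefficients of each power of x gives A0 = -59/288, A1 = -1/24, so w_p = -59/288 - x/24.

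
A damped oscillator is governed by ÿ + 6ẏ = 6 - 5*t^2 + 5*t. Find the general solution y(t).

y = C2 - 5*t**3/18 + 5*t**2/9 + 22*t/27 + C1*exp(-6*t)

Characteristic equation r² + 6r = 0 factors as (r + 6)r = 0, so r = -6, 0.
Hence y_h = C1*exp(-6*t) + C2.
Since 0 is a characteristic root (multiplicity 1), multiply the polynomial trial by t: try y_p = t*(A0 + A1*t + A2*t^2). Substituting and matching coefficients of each power of t gives A0 = 22/27, A1 = 5/9, A2 = -5/18, so y_p = -5*t^3/18 + 5*t^2/9 + 22*t/27.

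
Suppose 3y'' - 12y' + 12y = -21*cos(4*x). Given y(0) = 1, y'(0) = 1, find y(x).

Divide through by 3: y'' - 4y' + 4y = -7*cos(4*x).
Characteristic equation r² - 4r + 4 = 0 has discriminant (-4)² - 4·(4) = 0, so r = 2 is a repeated root.
Hence y_h = (C1 + C2*x)*exp(2*x).
Try y_p = A*cos(4*x) + B*sin(4*x). Substituting and equating the coefficients of cos(4x) and sin(4x) gives A = 21/100, B = 7/25, so y_p = 7*sin(4*x)/25 + 21*cos(4*x)/100.
General solution: y = 7*sin(4*x)/25 + 21*cos(4*x)/100 + C1*exp(2*x) + C2*x*exp(2*x).
Apply the initial conditions: y(0) = 21/100 + C1 = 1 and y'(0) = 28/25 + C2 + 2*C1 = 1. Solving gives C1 = 79/100, C2 = -17/10.

y = 7*sin(4*x)/25 + 21*cos(4*x)/100 + 79*exp(2*x)/100 - 17*x*exp(2*x)/10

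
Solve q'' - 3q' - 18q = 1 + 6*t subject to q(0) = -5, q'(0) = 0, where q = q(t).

Characteristic equation r² - 3r - 18 = 0 factors as (r - 6)(r + 3) = 0, so r = 6, -3.
Hence q_h = C1*exp(6*t) + C2*exp(-3*t).
For the particular solution try q_p = A0 + A1*t. Substituting and matching coefficients of each power of t gives A0 = 0, A1 = -1/3, so q_p = -t/3.
General solution: q = -t/3 + C1*exp(6*t) + C2*exp(-3*t).
Apply the initial conditions: q(0) = C1 + C2 = -5 and q'(0) = -1/3 - 3*C2 + 6*C1 = 0. Solving gives C1 = -44/27, C2 = -91/27.

q = -91*exp(-3*t)/27 - 44*exp(6*t)/27 - t/3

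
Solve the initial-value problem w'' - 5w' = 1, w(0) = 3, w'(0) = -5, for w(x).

Characteristic equation r² - 5r = 0 factors as (r - 5)r = 0, so r = 5, 0.
Hence w_h = C1*exp(5*x) + C2.
Since 0 is a characteristic root (multiplicity 1), multiply the polynomial trial by x: try w_p = A0*x. Substituting and matching coefficients of each power of x gives A0 = -1/5, so w_p = -x/5.
General solution: w = C2 - x/5 + C1*exp(5*x).
Apply the initial conditions: w(0) = C1 + C2 = 3 and w'(0) = -1/5 + 5*C1 = -5. Solving gives C1 = -24/25, C2 = 99/25.

w = 99/25 - 24*exp(5*x)/25 - x/5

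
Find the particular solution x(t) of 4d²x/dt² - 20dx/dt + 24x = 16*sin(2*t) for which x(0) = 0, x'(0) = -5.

Divide through by 4: x'' - 5x' + 6x = 4*sin(2*t).
Characteristic equation r² - 5r + 6 = 0 factors as (r - 2)(r - 3) = 0, so r = 2, 3.
Hence x_h = C1*exp(2*t) + C2*exp(3*t).
Try x_p = A*cos(2*t) + B*sin(2*t). Substituting and equating the coefficients of cos(2t) and sin(2t) gives A = 5/13, B = 1/13, so x_p = sin(2*t)/13 + 5*cos(2*t)/13.
General solution: x = sin(2*t)/13 + 5*cos(2*t)/13 + C1*exp(2*t) + C2*exp(3*t).
Apply the initial conditions: x(0) = 5/13 + C1 + C2 = 0 and x'(0) = 2/13 + 2*C1 + 3*C2 = -5. Solving gives C1 = 4, C2 = -57/13.

x = 4*exp(2*t) - 57*exp(3*t)/13 + sin(2*t)/13 + 5*cos(2*t)/13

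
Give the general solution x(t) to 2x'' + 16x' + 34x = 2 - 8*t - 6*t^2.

x = 551/4913 - 20*t/289 - 3*t**2/17 + C1*cos(t)*exp(-4*t) + C2*exp(-4*t)*sin(t)

Divide through by 2: x'' + 8x' + 17x = 1 - 4*t - 3*t^2.
Characteristic equation r² + 8r + 17 = 0 has discriminant (8)² - 4·(17) = -4 < 0, so r = -4 ± i.
Hence x_h = C1*cos(t)*exp(-4*t) + C2*exp(-4*t)*sin(t).
For the particular solution try x_p = A0 + A1*t + A2*t^2. Substituting and matching coefficients of each power of t gives A0 = 551/4913, A1 = -20/289, A2 = -3/17, so x_p = 551/4913 - 20*t/289 - 3*t^2/17.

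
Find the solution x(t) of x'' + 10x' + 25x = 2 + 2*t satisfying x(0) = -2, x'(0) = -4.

x = 6/125 - 256*exp(-5*t)/125 + 2*t/25 - 358*t*exp(-5*t)/25

Characteristic equation r² + 10r + 25 = 0 has discriminant (10)² - 4·(25) = 0, so r = -5 is a repeated root.
Hence x_h = (C1 + C2*t)*exp(-5*t).
For the particular solution try x_p = A0 + A1*t. Substituting and matching coefficients of each power of t gives A0 = 6/125, A1 = 2/25, so x_p = 6/125 + 2*t/25.
General solution: x = 6/125 + 2*t/25 + C1*exp(-5*t) + C2*t*exp(-5*t).
Apply the initial conditions: x(0) = 6/125 + C1 = -2 and x'(0) = 2/25 + C2 - 5*C1 = -4. Solving gives C1 = -256/125, C2 = -358/25.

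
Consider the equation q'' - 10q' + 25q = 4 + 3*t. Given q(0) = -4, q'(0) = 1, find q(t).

Characteristic equation r² - 10r + 25 = 0 has discriminant (-10)² - 4·(25) = 0, so r = 5 is a repeated root.
Hence q_h = (C1 + C2*t)*exp(5*t).
For the particular solution try q_p = A0 + A1*t. Substituting and matching coefficients of each power of t gives A0 = 26/125, A1 = 3/25, so q_p = 26/125 + 3*t/25.
General solution: q = 26/125 + 3*t/25 + C1*exp(5*t) + C2*t*exp(5*t).
Apply the initial conditions: q(0) = 26/125 + C1 = -4 and q'(0) = 3/25 + C2 + 5*C1 = 1. Solving gives C1 = -526/125, C2 = 548/25.

q = 26/125 - 526*exp(5*t)/125 + 3*t/25 + 548*t*exp(5*t)/25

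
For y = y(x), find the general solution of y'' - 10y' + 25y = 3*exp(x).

Characteristic equation r² - 10r + 25 = 0 has discriminant (-10)² - 4·(25) = 0, so r = 5 is a repeated root.
Hence y_h = (C1 + C2*x)*exp(5*x).
Try y_p = A*exp(x). Substituting into the equation and dividing by exp(x) gives A = 3/16, so y_p = 3*exp(x)/16.

y = 3*exp(x)/16 + C1*exp(5*x) + C2*x*exp(5*x)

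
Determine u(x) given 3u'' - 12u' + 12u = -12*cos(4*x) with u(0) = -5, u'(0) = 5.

u = -128*exp(2*x)/25 + 3*cos(4*x)/25 + 4*sin(4*x)/25 + 73*x*exp(2*x)/5

Divide through by 3: u'' - 4u' + 4u = -4*cos(4*x).
Characteristic equation r² - 4r + 4 = 0 has discriminant (-4)² - 4·(4) = 0, so r = 2 is a repeated root.
Hence u_h = (C1 + C2*x)*exp(2*x).
Try u_p = A*cos(4*x) + B*sin(4*x). Substituting and equating the coefficients of cos(4x) and sin(4x) gives A = 3/25, B = 4/25, so u_p = 3*cos(4*x)/25 + 4*sin(4*x)/25.
General solution: u = 3*cos(4*x)/25 + 4*sin(4*x)/25 + C1*exp(2*x) + C2*x*exp(2*x).
Apply the initial conditions: u(0) = 3/25 + C1 = -5 and u'(0) = 16/25 + C2 + 2*C1 = 5. Solving gives C1 = -128/25, C2 = 73/5.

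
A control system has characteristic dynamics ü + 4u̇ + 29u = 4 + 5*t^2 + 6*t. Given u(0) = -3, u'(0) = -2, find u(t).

u = 2538/24389 + 5*t**2/29 + 134*t/841 - 204074*exp(-2*t)*sin(5*t)/121945 - 75705*cos(5*t)*exp(-2*t)/24389

Characteristic equation r² + 4r + 29 = 0 has discriminant (4)² - 4·(29) = -100 < 0, so r = -2 ± 5i.
Hence u_h = C1*cos(5*t)*exp(-2*t) + C2*exp(-2*t)*sin(5*t).
For the particular solution try u_p = A0 + A1*t + A2*t^2. Substituting and matching coefficients of each power of t gives A0 = 2538/24389, A1 = 134/841, A2 = 5/29, so u_p = 2538/24389 + 5*t^2/29 + 134*t/841.
General solution: u = 2538/24389 + 5*t^2/29 + 134*t/841 + C1*cos(5*t)*exp(-2*t) + C2*exp(-2*t)*sin(5*t).
Apply the initial conditions: u(0) = 2538/24389 + C1 = -3 and u'(0) = 134/841 - 2*C1 + 5*C2 = -2. Solving gives C1 = -75705/24389, C2 = -204074/121945.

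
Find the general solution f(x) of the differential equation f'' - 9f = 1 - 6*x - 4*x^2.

Characteristic equation r² - 9 = 0 factors as (r - 3)(r + 3) = 0, so r = 3, -3.
Hence f_h = C1*exp(3*x) + C2*exp(-3*x).
For the particular solution try f_p = A0 + A1*x + A2*x^2. Substituting and matching coefficients of each power of x gives A0 = -1/81, A1 = 2/3, A2 = 4/9, so f_p = -1/81 + 2*x/3 + 4*x^2/9.

f = -1/81 + 2*x/3 + 4*x**2/9 + C1*exp(3*x) + C2*exp(-3*x)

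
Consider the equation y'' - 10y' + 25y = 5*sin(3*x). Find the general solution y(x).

y = 20*sin(3*x)/289 + 75*cos(3*x)/578 + C1*exp(5*x) + C2*x*exp(5*x)

Characteristic equation r² - 10r + 25 = 0 has discriminant (-10)² - 4·(25) = 0, so r = 5 is a repeated root.
Hence y_h = (C1 + C2*x)*exp(5*x).
Try y_p = A*cos(3*x) + B*sin(3*x). Substituting and equating the coefficients of cos(3x) and sin(3x) gives A = 75/578, B = 20/289, so y_p = 20*sin(3*x)/289 + 75*cos(3*x)/578.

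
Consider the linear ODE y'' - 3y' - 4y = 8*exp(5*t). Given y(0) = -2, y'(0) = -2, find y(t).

y = -14*exp(-t)/15 - 12*exp(4*t)/5 + 4*exp(5*t)/3

Characteristic equation r² - 3r - 4 = 0 factors as (r + 1)(r - 4) = 0, so r = -1, 4.
Hence y_h = C1*exp(-t) + C2*exp(4*t).
Try y_p = A*exp(5*t). Substituting into the equation and dividing by exp(5*t) gives A = 4/3, so y_p = 4*exp(5*t)/3.
General solution: y = 4*exp(5*t)/3 + C1*exp(-t) + C2*exp(4*t).
Apply the initial conditions: y(0) = 4/3 + C1 + C2 = -2 and y'(0) = 20/3 - C1 + 4*C2 = -2. Solving gives C1 = -14/15, C2 = -12/5.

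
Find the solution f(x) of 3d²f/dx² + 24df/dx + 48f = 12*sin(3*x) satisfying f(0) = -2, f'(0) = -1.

f = -1154*exp(-4*x)/625 - 96*cos(3*x)/625 + 28*sin(3*x)/625 - 213*x*exp(-4*x)/25

Divide through by 3: f'' + 8f' + 16f = 4*sin(3*x).
Characteristic equation r² + 8r + 16 = 0 has discriminant (8)² - 4·(16) = 0, so r = -4 is a repeated root.
Hence f_h = (C1 + C2*x)*exp(-4*x).
Try f_p = A*cos(3*x) + B*sin(3*x). Substituting and equating the coefficients of cos(3x) and sin(3x) gives A = -96/625, B = 28/625, so f_p = -96*cos(3*x)/625 + 28*sin(3*x)/625.
General solution: f = -96*cos(3*x)/625 + 28*sin(3*x)/625 + C1*exp(-4*x) + C2*x*exp(-4*x).
Apply the initial conditions: f(0) = -96/625 + C1 = -2 and f'(0) = 84/625 + C2 - 4*C1 = -1. Solving gives C1 = -1154/625, C2 = -213/25.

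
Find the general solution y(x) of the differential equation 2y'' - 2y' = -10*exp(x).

Divide through by 2: y'' - y' = -5*exp(x).
Characteristic equation r² - r = 0 factors as (r - 1)r = 0, so r = 1, 0.
Hence y_h = C1*exp(x) + C2.
Since exp(x) solves the homogeneous equation (r = 1 is a root of multiplicity 1), multiply the trial by x. Try y_p = A*x*exp(x). Substituting into the equation and dividing by exp(x) gives A = -5, so y_p = -5*x*exp(x).

y = C2 + C1*exp(x) - 5*x*exp(x)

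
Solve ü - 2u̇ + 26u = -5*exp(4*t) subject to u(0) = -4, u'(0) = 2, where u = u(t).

Characteristic equation r² - 2r + 26 = 0 has discriminant (-2)² - 4·(26) = -100 < 0, so r = 1 ± 5i.
Hence u_h = C1*cos(5*t)*exp(t) + C2*exp(t)*sin(5*t).
Try u_p = A*exp(4*t). Substituting into the equation and dividing by exp(4*t) gives A = -5/34, so u_p = -5*exp(4*t)/34.
General solution: u = -5*exp(4*t)/34 + C1*cos(5*t)*exp(t) + C2*exp(t)*sin(5*t).
Apply the initial conditions: u(0) = -5/34 + C1 = -4 and u'(0) = -10/17 + C1 + 5*C2 = 2. Solving gives C1 = -131/34, C2 = 219/170.

u = -5*exp(4*t)/34 - 131*cos(5*t)*exp(t)/34 + 219*exp(t)*sin(5*t)/170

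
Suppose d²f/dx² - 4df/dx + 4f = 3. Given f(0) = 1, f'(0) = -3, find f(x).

f = 3/4 + exp(2*x)/4 - 7*x*exp(2*x)/2

Characteristic equation r² - 4r + 4 = 0 has discriminant (-4)² - 4·(4) = 0, so r = 2 is a repeated root.
Hence f_h = (C1 + C2*x)*exp(2*x).
For the particular solution try f_p = A0. Substituting and matching coefficients of each power of x gives A0 = 3/4, so f_p = 3/4.
General solution: f = 3/4 + C1*exp(2*x) + C2*x*exp(2*x).
Apply the initial conditions: f(0) = 3/4 + C1 = 1 and f'(0) = C2 + 2*C1 = -3. Solving gives C1 = 1/4, C2 = -7/2.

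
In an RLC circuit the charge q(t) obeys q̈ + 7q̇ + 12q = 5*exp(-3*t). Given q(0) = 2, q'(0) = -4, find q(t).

Characteristic equation r² + 7r + 12 = 0 factors as (r + 4)(r + 3) = 0, so r = -4, -3.
Hence q_h = C1*exp(-4*t) + C2*exp(-3*t).
Since exp(-3*t) solves the homogeneous equation (r = -3 is a root of multiplicity 1), multiply the trial by t. Try q_p = A*t*exp(-3*t). Substituting into the equation and dividing by exp(-3*t) gives A = 5, so q_p = 5*t*exp(-3*t).
General solution: q = C1*exp(-4*t) + C2*exp(-3*t) + 5*t*exp(-3*t).
Apply the initial conditions: q(0) = C1 + C2 = 2 and q'(0) = 5 - 4*C1 - 3*C2 = -4. Solving gives C1 = 3, C2 = -1.

q = -exp(-3*t) + 3*exp(-4*t) + 5*t*exp(-3*t)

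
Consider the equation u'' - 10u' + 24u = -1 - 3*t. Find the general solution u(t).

u = -3/32 - t/8 + C1*exp(4*t) + C2*exp(6*t)

Characteristic equation r² - 10r + 24 = 0 factors as (r - 4)(r - 6) = 0, so r = 4, 6.
Hence u_h = C1*exp(4*t) + C2*exp(6*t).
For the particular solution try u_p = A0 + A1*t. Substituting and matching coefficients of each power of t gives A0 = -3/32, A1 = -1/8, so u_p = -3/32 - t/8.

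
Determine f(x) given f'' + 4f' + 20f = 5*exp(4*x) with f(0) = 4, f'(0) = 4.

f = 5*exp(4*x)/52 + 203*cos(4*x)*exp(-2*x)/52 + 297*exp(-2*x)*sin(4*x)/104

Characteristic equation r² + 4r + 20 = 0 has discriminant (4)² - 4·(20) = -64 < 0, so r = -2 ± 4i.
Hence f_h = C1*cos(4*x)*exp(-2*x) + C2*exp(-2*x)*sin(4*x).
Try f_p = A*exp(4*x). Substituting into the equation and dividing by exp(4*x) gives A = 5/52, so f_p = 5*exp(4*x)/52.
General solution: f = 5*exp(4*x)/52 + C1*cos(4*x)*exp(-2*x) + C2*exp(-2*x)*sin(4*x).
Apply the initial conditions: f(0) = 5/52 + C1 = 4 and f'(0) = 5/13 - 2*C1 + 4*C2 = 4. Solving gives C1 = 203/52, C2 = 297/104.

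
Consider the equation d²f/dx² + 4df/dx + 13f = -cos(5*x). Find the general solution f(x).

Characteristic equation r² + 4r + 13 = 0 has discriminant (4)² - 4·(13) = -36 < 0, so r = -2 ± 3i.
Hence f_h = C1*cos(3*x)*exp(-2*x) + C2*exp(-2*x)*sin(3*x).
Try f_p = A*cos(5*x) + B*sin(5*x). Substituting and equating the coefficients of cos(5x) and sin(5x) gives A = 3/136, B = -5/136, so f_p = -5*sin(5*x)/136 + 3*cos(5*x)/136.

f = -5*sin(5*x)/136 + 3*cos(5*x)/136 + C1*cos(3*x)*exp(-2*x) + C2*exp(-2*x)*sin(3*x)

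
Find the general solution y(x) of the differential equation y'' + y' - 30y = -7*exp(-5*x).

Characteristic equation r² + r - 30 = 0 factors as (r - 5)(r + 6) = 0, so r = 5, -6.
Hence y_h = C1*exp(5*x) + C2*exp(-6*x).
Try y_p = A*exp(-5*x). Substituting into the equation and dividing by exp(-5*x) gives A = 7/10, so y_p = 7*exp(-5*x)/10.

y = 7*exp(-5*x)/10 + C1*exp(5*x) + C2*exp(-6*x)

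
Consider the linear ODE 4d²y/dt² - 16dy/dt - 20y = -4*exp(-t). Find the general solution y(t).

Divide through by 4: y'' - 4y' - 5y = -exp(-t).
Characteristic equation r² - 4r - 5 = 0 factors as (r - 5)(r + 1) = 0, so r = 5, -1.
Hence y_h = C1*exp(5*t) + C2*exp(-t).
Since exp(-t) solves the homogeneous equation (r = -1 is a root of multiplicity 1), multiply the trial by t. Try y_p = A*t*exp(-t). Substituting into the equation and dividing by exp(-t) gives A = 1/6, so y_p = t*exp(-t)/6.

y = C1*exp(5*t) + C2*exp(-t) + t*exp(-t)/6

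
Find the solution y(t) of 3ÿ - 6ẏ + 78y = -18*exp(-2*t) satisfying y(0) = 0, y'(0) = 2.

Divide through by 3: y'' - 2y' + 26y = -6*exp(-2*t).
Characteristic equation r² - 2r + 26 = 0 has discriminant (-2)² - 4·(26) = -100 < 0, so r = 1 ± 5i.
Hence y_h = C1*cos(5*t)*exp(t) + C2*exp(t)*sin(5*t).
Try y_p = A*exp(-2*t). Substituting into the equation and dividing by exp(-2*t) gives A = -3/17, so y_p = -3*exp(-2*t)/17.
General solution: y = -3*exp(-2*t)/17 + C1*cos(5*t)*exp(t) + C2*exp(t)*sin(5*t).
Apply the initial conditions: y(0) = -3/17 + C1 = 0 and y'(0) = 6/17 + C1 + 5*C2 = 2. Solving gives C1 = 3/17, C2 = 5/17.

y = -3*exp(-2*t)/17 + 3*cos(5*t)*exp(t)/17 + 5*exp(t)*sin(5*t)/17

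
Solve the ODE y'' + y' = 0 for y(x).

y = C2 + C1*exp(-x)

Characteristic equation r² + r = 0 factors as (r + 1)r = 0, so r = -1, 0.
Hence y_h = C1*exp(-x) + C2.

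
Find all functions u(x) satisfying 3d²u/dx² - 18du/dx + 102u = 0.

Divide through by 3: u'' - 6u' + 34u = 0.
Characteristic equation r² - 6r + 34 = 0 has discriminant (-6)² - 4·(34) = -100 < 0, so r = 3 ± 5i.
Hence u_h = C1*cos(5*x)*exp(3*x) + C2*exp(3*x)*sin(5*x).

u = C1*cos(5*x)*exp(3*x) + C2*exp(3*x)*sin(5*x)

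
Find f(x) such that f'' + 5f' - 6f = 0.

f = C1*exp(-6*x) + C2*exp(x)

Characteristic equation r² + 5r - 6 = 0 factors as (r + 6)(r - 1) = 0, so r = -6, 1.
Hence f_h = C1*exp(-6*x) + C2*exp(x).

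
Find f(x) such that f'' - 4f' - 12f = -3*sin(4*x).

Characteristic equation r² - 4r - 12 = 0 factors as (r - 6)(r + 2) = 0, so r = 6, -2.
Hence f_h = C1*exp(6*x) + C2*exp(-2*x).
Try f_p = A*cos(4*x) + B*sin(4*x). Substituting and equating the coefficients of cos(4x) and sin(4x) gives A = -3/65, B = 21/260, so f_p = -3*cos(4*x)/65 + 21*sin(4*x)/260.

f = -3*cos(4*x)/65 + 21*sin(4*x)/260 + C1*exp(6*x) + C2*exp(-2*x)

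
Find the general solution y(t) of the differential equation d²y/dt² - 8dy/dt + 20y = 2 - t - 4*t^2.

Characteristic equation r² - 8r + 20 = 0 has discriminant (-8)² - 4·(20) = -16 < 0, so r = 4 ± 2i.
Hence y_h = C1*cos(2*t)*exp(4*t) + C2*exp(4*t)*sin(2*t).
For the particular solution try y_p = A0 + A1*t + A2*t^2. Substituting and matching coefficients of each power of t gives A0 = 9/250, A1 = -21/100, A2 = -1/5, so y_p = 9/250 - 21*t/100 - t^2/5.

y = 9/250 - 21*t/100 - t**2/5 + C1*cos(2*t)*exp(4*t) + C2*exp(4*t)*sin(2*t)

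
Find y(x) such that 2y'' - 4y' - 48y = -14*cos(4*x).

y = 7*sin(4*x)/208 + 35*cos(4*x)/208 + C1*exp(6*x) + C2*exp(-4*x)

Divide through by 2: y'' - 2y' - 24y = -7*cos(4*x).
Characteristic equation r² - 2r - 24 = 0 factors as (r - 6)(r + 4) = 0, so r = 6, -4.
Hence y_h = C1*exp(6*x) + C2*exp(-4*x).
Try y_p = A*cos(4*x) + B*sin(4*x). Substituting and equating the coefficients of cos(4x) and sin(4x) gives A = 35/208, B = 7/208, so y_p = 7*sin(4*x)/208 + 35*cos(4*x)/208.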